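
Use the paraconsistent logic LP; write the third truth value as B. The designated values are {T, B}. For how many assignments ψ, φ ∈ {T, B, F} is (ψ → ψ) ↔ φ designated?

Of the 9 assignments, 7 give a value in {T, B}.

7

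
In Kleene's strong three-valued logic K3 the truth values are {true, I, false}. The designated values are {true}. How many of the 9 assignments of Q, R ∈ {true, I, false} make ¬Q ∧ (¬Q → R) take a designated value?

Designated under: (Q=false, R=true).

1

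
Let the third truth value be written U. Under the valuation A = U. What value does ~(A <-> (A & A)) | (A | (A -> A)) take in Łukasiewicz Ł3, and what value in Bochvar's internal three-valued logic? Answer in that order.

In Łukasiewicz Ł3: A & A = U & U = U
A <-> (A & A) = U <-> U = ⊤  [1 − |½−½|]
~(A <-> (A & A)) = ~⊤ = ⊥
A -> A = U -> U = ⊤
A | (A -> A) = U | ⊤ = ⊤
~(A <-> (A & A)) | (A | (A -> A)) = ⊥ | ⊤ = ⊤
In Bochvar's internal three-valued logic: A & A = U & U = U
A <-> (A & A) = U <-> U = U
~(A <-> (A & A)) = ~U = U
A -> A = U -> U = U  [any arg is the third value ⇒ result is the third value]
A | (A -> A) = U | U = U
~(A <-> (A & A)) | (A | (A -> A)) = U | U = U
They differ because Łukasiewicz Ł3 and Bochvar's internal three-valued logic treat U differently under the binary connectives.

⊤; U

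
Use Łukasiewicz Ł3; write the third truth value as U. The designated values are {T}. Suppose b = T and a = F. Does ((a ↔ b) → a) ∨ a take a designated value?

a ↔ b = F ↔ T = F
(a ↔ b) → a = F → F = T
((a ↔ b) → a) ∨ a = T ∨ F = T
T ∈ {T}.

Yes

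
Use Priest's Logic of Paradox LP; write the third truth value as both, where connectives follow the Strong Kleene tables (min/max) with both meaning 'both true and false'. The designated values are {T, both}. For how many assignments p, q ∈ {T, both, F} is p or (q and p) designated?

6

Of the 9 assignments, 6 give a value in {T, both}.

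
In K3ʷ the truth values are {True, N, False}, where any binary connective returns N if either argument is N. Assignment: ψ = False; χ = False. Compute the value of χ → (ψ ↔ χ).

ψ ↔ χ = False ↔ False = True
χ → (ψ ↔ χ) = False → True = True

True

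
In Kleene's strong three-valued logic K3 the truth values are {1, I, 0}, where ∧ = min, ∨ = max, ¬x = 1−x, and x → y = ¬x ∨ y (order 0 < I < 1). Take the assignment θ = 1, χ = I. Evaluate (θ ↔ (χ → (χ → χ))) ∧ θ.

χ → χ = I → I = I  [¬I ∨ I]
χ → (χ → χ) = I → I = I
θ ↔ (χ → (χ → χ)) = 1 ↔ I = I
(θ ↔ (χ → (χ → χ))) ∧ θ = I ∧ 1 = I

I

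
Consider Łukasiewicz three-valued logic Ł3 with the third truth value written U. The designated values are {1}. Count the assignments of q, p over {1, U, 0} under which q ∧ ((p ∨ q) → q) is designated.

3

Designated under: (q=1, p=1); (q=1, p=U); (q=1, p=0).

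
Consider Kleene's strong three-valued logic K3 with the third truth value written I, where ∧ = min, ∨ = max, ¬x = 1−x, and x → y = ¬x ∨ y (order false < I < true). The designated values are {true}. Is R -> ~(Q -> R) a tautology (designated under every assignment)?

No

Countermodel: R=true, Q=true gives false, which is not designated.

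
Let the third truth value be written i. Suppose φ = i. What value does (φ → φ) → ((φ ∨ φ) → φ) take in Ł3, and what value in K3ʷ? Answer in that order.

⊤; i

In Ł3: φ → φ = i → i = ⊤  [min(1, 1−½+½)]
φ ∨ φ = i ∨ i = i
(φ ∨ φ) → φ = i → i = ⊤
(φ → φ) → ((φ ∨ φ) → φ) = ⊤ → ⊤ = ⊤
In K3ʷ: φ → φ = i → i = i  [any arg is the third value ⇒ result is the third value]
φ ∨ φ = i ∨ i = i
(φ ∨ φ) → φ = i → i = i
(φ → φ) → ((φ ∨ φ) → φ) = i → i = i
They differ because Ł3 and K3ʷ treat i differently under the binary connectives.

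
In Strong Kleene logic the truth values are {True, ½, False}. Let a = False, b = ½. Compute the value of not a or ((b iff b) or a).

True

not a = not False = True
b iff b = ½ iff ½ = ½
(b iff b) or a = ½ or False = ½
not a or ((b iff b) or a) = True or ½ = True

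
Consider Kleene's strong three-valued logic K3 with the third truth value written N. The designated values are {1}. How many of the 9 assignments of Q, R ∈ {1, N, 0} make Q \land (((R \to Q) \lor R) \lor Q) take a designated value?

Designated under: (Q=1, R=1); (Q=1, R=N); (Q=1, R=0).

3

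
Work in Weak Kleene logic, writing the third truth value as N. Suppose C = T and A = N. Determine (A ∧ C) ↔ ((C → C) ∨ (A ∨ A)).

A ∧ C = N ∧ T = N
C → C = T → T = T
A ∨ A = N ∨ N = N
(C → C) ∨ (A ∨ A) = T ∨ N = N
(A ∧ C) ↔ ((C → C) ∨ (A ∨ A)) = N ↔ N = N

N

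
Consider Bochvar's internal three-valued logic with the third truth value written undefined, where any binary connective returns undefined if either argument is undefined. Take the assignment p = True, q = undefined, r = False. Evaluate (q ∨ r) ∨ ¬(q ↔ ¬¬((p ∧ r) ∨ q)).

undefined

q ∨ r = undefined ∨ False = undefined
p ∧ r = True ∧ False = False
(p ∧ r) ∨ q = False ∨ undefined = undefined
¬((p ∧ r) ∨ q) = ¬undefined = undefined
¬¬((p ∧ r) ∨ q) = ¬undefined = undefined
q ↔ ¬¬((p ∧ r) ∨ q) = undefined ↔ undefined = undefined
¬(q ↔ ¬¬((p ∧ r) ∨ q)) = ¬undefined = undefined
(q ∨ r) ∨ ¬(q ↔ ¬¬((p ∧ r) ∨ q)) = undefined ∨ undefined = undefined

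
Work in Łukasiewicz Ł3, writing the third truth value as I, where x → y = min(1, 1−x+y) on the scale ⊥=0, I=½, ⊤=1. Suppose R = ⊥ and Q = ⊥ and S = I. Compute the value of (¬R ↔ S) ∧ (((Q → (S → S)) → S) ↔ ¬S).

I

¬R = ¬⊥ = ⊤
¬R ↔ S = ⊤ ↔ I = I
S → S = I → I = ⊤
Q → (S → S) = ⊥ → ⊤ = ⊤
(Q → (S → S)) → S = ⊤ → I = I
¬S = ¬I = I
((Q → (S → S)) → S) ↔ ¬S = I ↔ I = ⊤
(¬R ↔ S) ∧ (((Q → (S → S)) → S) ↔ ¬S) = I ∧ ⊤ = I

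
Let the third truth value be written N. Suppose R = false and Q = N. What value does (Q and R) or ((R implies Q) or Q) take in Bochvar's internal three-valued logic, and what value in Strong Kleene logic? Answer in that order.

N; true

In Bochvar's internal three-valued logic: Q and R = N and false = N
R implies Q = false implies N = N  [any arg is the third value ⇒ result is the third value]
(R implies Q) or Q = N or N = N
(Q and R) or ((R implies Q) or Q) = N or N = N
In Strong Kleene logic: Q and R = N and false = false
R implies Q = false implies N = true  [not false or N]
(R implies Q) or Q = true or N = true
(Q and R) or ((R implies Q) or Q) = false or true = true
They differ because Bochvar's internal three-valued logic and Strong Kleene logic treat N differently under the binary connectives.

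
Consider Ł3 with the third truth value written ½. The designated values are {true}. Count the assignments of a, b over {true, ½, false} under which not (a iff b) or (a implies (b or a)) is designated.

Of the 9 assignments, 9 give a value in {true}.

9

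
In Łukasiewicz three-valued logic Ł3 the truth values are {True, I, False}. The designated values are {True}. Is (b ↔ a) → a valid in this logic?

Countermodel: b=I, a=I gives I, which is not designated.

No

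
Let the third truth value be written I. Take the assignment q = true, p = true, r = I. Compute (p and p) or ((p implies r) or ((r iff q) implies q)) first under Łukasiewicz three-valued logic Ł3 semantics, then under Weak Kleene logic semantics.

In Łukasiewicz three-valued logic Ł3: p and p = true and true = true
p implies r = true implies I = I  [min(1, 1−1+½)]
r iff q = I iff true = I
(r iff q) implies q = I implies true = true
(p implies r) or ((r iff q) implies q) = I or true = true
(p and p) or ((p implies r) or ((r iff q) implies q)) = true or true = true
In Weak Kleene logic: p and p = true and true = true
p implies r = true implies I = I  [any arg is the third value ⇒ result is the third value]
r iff q = I iff true = I
(r iff q) implies q = I implies true = I
(p implies r) or ((r iff q) implies q) = I or I = I
(p and p) or ((p implies r) or ((r iff q) implies q)) = true or I = I
They differ because Łukasiewicz three-valued logic Ł3 and Weak Kleene logic treat I differently under the binary connectives.

true; I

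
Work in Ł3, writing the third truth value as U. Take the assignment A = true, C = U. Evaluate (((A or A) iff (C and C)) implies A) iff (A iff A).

A or A = true or true = true
C and C = U and U = U
(A or A) iff (C and C) = true iff U = U  [1 − |1−½|]
((A or A) iff (C and C)) implies A = U implies true = true
A iff A = true iff true = true
(((A or A) iff (C and C)) implies A) iff (A iff A) = true iff true = true

true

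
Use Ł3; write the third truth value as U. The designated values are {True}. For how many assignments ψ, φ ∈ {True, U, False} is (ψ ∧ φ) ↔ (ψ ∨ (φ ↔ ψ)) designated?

3

Designated under: (ψ=True, φ=True); (ψ=U, φ=True); (ψ=False, φ=True).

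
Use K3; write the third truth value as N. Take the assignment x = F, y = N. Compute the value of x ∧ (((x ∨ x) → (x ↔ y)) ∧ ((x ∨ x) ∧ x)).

x ∨ x = F ∨ F = F
x ↔ y = F ↔ N = N
(x ∨ x) → (x ↔ y) = F → N = T  [¬F ∨ N]
x ∨ x = F ∨ F = F
(x ∨ x) ∧ x = F ∧ F = F
((x ∨ x) → (x ↔ y)) ∧ ((x ∨ x) ∧ x) = T ∧ F = F
x ∧ (((x ∨ x) → (x ↔ y)) ∧ ((x ∨ x) ∧ x)) = F ∧ F = F

F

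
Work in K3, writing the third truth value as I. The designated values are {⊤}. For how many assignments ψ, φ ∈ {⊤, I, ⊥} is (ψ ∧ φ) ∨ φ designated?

Designated under: (ψ=⊤, φ=⊤); (ψ=I, φ=⊤); (ψ=⊥, φ=⊤).

3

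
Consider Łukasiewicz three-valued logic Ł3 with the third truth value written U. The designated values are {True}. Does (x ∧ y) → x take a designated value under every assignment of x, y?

Yes

Every assignment of x, y over {True, U, False} gives a value in {True}.
In particular, with x=U, y=U: (x ∧ y) → x = True.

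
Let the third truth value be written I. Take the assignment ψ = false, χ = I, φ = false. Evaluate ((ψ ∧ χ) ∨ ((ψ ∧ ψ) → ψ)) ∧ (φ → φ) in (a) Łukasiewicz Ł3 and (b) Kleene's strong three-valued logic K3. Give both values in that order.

true; true

In Łukasiewicz Ł3: ψ ∧ χ = false ∧ I = false
ψ ∧ ψ = false ∧ false = false
(ψ ∧ ψ) → ψ = false → false = true
(ψ ∧ χ) ∨ ((ψ ∧ ψ) → ψ) = false ∨ true = true
φ → φ = false → false = true
((ψ ∧ χ) ∨ ((ψ ∧ ψ) → ψ)) ∧ (φ → φ) = true ∧ true = true
In Kleene's strong three-valued logic K3: ψ ∧ χ = false ∧ I = false
ψ ∧ ψ = false ∧ false = false
(ψ ∧ ψ) → ψ = false → false = true
(ψ ∧ χ) ∨ ((ψ ∧ ψ) → ψ) = false ∨ true = true
φ → φ = false → false = true
((ψ ∧ χ) ∨ ((ψ ∧ ψ) → ψ)) ∧ (φ → φ) = true ∧ true = true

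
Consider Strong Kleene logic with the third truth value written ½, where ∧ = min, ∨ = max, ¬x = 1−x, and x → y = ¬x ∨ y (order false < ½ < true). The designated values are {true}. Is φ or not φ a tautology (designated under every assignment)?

Countermodel: φ=½ gives ½, which is not designated.

No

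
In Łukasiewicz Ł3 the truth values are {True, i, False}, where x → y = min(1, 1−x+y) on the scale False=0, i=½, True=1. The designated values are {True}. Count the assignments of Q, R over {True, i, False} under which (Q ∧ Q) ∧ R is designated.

1

Designated under: (Q=True, R=True).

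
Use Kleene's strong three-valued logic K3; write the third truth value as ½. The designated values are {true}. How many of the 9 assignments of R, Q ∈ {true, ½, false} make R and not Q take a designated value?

1

Designated under: (R=true, Q=false).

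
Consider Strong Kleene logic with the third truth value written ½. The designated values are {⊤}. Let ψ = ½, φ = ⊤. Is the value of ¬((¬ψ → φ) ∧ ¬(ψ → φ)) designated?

¬ψ = ¬½ = ½
¬ψ → φ = ½ → ⊤ = ⊤
ψ → φ = ½ → ⊤ = ⊤
¬(ψ → φ) = ¬⊤ = ⊥
(¬ψ → φ) ∧ ¬(ψ → φ) = ⊤ ∧ ⊥ = ⊥
¬((¬ψ → φ) ∧ ¬(ψ → φ)) = ¬⊥ = ⊤
⊤ ∈ {⊤}.

Yes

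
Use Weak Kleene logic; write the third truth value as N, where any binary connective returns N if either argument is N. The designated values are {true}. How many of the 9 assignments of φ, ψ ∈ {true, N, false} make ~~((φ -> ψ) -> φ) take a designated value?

2

Designated under: (φ=true, ψ=true); (φ=true, ψ=false).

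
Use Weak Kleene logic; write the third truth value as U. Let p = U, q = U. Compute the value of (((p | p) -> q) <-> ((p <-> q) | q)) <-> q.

U

p | p = U | U = U
(p | p) -> q = U -> U = U  [any arg is the third value ⇒ result is the third value]
p <-> q = U <-> U = U
(p <-> q) | q = U | U = U
((p | p) -> q) <-> ((p <-> q) | q) = U <-> U = U
(((p | p) -> q) <-> ((p <-> q) | q)) <-> q = U <-> U = U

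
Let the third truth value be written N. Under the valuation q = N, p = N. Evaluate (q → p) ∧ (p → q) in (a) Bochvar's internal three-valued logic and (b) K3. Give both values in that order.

N; N

In Bochvar's internal three-valued logic: q → p = N → N = N  [any arg is the third value ⇒ result is the third value]
p → q = N → N = N
(q → p) ∧ (p → q) = N ∧ N = N
In K3: q → p = N → N = N
p → q = N → N = N
(q → p) ∧ (p → q) = N ∧ N = N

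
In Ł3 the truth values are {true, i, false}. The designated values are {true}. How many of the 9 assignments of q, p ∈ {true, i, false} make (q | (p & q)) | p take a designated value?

5

Of the 9 assignments, 5 give a value in {true}.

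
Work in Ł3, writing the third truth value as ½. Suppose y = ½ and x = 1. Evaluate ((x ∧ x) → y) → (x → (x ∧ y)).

1

x ∧ x = 1 ∧ 1 = 1
(x ∧ x) → y = 1 → ½ = ½  [min(1, 1−1+½)]
x ∧ y = 1 ∧ ½ = ½
x → (x ∧ y) = 1 → ½ = ½
((x ∧ x) → y) → (x → (x ∧ y)) = ½ → ½ = 1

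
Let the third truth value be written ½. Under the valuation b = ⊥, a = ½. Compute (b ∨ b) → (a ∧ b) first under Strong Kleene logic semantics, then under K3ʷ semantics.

⊤; ½

In Strong Kleene logic: b ∨ b = ⊥ ∨ ⊥ = ⊥
a ∧ b = ½ ∧ ⊥ = ⊥
(b ∨ b) → (a ∧ b) = ⊥ → ⊥ = ⊤
In K3ʷ: b ∨ b = ⊥ ∨ ⊥ = ⊥
a ∧ b = ½ ∧ ⊥ = ½
(b ∨ b) → (a ∧ b) = ⊥ → ½ = ½  [any arg is the third value ⇒ result is the third value]
They differ because Strong Kleene logic and K3ʷ treat ½ differently under the binary connectives.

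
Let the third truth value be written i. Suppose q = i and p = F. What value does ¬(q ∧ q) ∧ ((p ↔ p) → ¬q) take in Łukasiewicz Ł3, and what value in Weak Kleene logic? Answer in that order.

i; i

In Łukasiewicz Ł3: q ∧ q = i ∧ i = i
¬(q ∧ q) = ¬i = i
p ↔ p = F ↔ F = T
¬q = ¬i = i
(p ↔ p) → ¬q = T → i = i  [min(1, 1−1+½)]
¬(q ∧ q) ∧ ((p ↔ p) → ¬q) = i ∧ i = i
In Weak Kleene logic: q ∧ q = i ∧ i = i
¬(q ∧ q) = ¬i = i
p ↔ p = F ↔ F = T
¬q = ¬i = i
(p ↔ p) → ¬q = T → i = i  [any arg is the third value ⇒ result is the third value]
¬(q ∧ q) ∧ ((p ↔ p) → ¬q) = i ∧ i = i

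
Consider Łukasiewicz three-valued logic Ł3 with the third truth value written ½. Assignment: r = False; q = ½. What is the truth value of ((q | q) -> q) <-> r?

False

q | q = ½ | ½ = ½
(q | q) -> q = ½ -> ½ = True  [min(1, 1−½+½)]
((q | q) -> q) <-> r = True <-> False = False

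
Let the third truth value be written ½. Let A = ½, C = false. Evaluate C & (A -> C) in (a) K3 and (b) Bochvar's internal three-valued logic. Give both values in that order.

In K3: A -> C = ½ -> false = ½
C & (A -> C) = false & ½ = false
In Bochvar's internal three-valued logic: A -> C = ½ -> false = ½
C & (A -> C) = false & ½ = ½
They differ because K3 and Bochvar's internal three-valued logic treat ½ differently under the binary connectives.

false; ½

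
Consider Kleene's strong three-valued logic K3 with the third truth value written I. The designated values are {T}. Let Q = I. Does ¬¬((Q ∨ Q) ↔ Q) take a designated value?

Q ∨ Q = I ∨ I = I
(Q ∨ Q) ↔ Q = I ↔ I = I
¬((Q ∨ Q) ↔ Q) = ¬I = I
¬¬((Q ∨ Q) ↔ Q) = ¬I = I
I ∉ {T}.

No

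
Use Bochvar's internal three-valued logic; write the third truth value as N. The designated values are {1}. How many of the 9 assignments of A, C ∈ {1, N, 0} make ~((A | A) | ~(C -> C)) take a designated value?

2

Designated under: (A=0, C=1); (A=0, C=0).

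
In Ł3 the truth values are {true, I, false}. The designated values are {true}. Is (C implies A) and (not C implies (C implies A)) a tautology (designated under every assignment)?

No

Countermodel: C=true, A=I gives I, which is not designated.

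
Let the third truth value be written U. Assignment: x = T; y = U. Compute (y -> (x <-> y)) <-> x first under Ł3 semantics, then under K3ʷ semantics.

T; U

In Ł3: x <-> y = T <-> U = U  [1 − |1−½|]
y -> (x <-> y) = U -> U = T
(y -> (x <-> y)) <-> x = T <-> T = T
In K3ʷ: x <-> y = T <-> U = U
y -> (x <-> y) = U -> U = U  [any arg is the third value ⇒ result is the third value]
(y -> (x <-> y)) <-> x = U <-> T = U
They differ because Ł3 and K3ʷ treat U differently under the binary connectives.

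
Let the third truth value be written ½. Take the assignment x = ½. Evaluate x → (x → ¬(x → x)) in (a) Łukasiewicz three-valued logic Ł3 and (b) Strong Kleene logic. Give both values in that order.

In Łukasiewicz three-valued logic Ł3: x → x = ½ → ½ = true  [min(1, 1−½+½)]
¬(x → x) = ¬true = false
x → ¬(x → x) = ½ → false = ½
x → (x → ¬(x → x)) = ½ → ½ = true
In Strong Kleene logic: x → x = ½ → ½ = ½
¬(x → x) = ¬½ = ½
x → ¬(x → x) = ½ → ½ = ½
x → (x → ¬(x → x)) = ½ → ½ = ½
They differ because Łukasiewicz three-valued logic Ł3 and Strong Kleene logic treat ½ differently under implication.

true; ½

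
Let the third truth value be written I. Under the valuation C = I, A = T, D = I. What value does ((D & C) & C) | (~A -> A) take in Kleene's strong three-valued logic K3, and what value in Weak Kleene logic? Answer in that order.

In Kleene's strong three-valued logic K3: D & C = I & I = I
(D & C) & C = I & I = I
~A = ~T = F
~A -> A = F -> T = T
((D & C) & C) | (~A -> A) = I | T = T
In Weak Kleene logic: D & C = I & I = I
(D & C) & C = I & I = I
~A = ~T = F
~A -> A = F -> T = T
((D & C) & C) | (~A -> A) = I | T = I
They differ because Kleene's strong three-valued logic K3 and Weak Kleene logic treat I differently under the binary connectives.

T; I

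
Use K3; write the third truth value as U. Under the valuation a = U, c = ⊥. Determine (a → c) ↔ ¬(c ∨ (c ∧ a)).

a → c = U → ⊥ = U  [¬U ∨ ⊥]
c ∧ a = ⊥ ∧ U = ⊥
c ∨ (c ∧ a) = ⊥ ∨ ⊥ = ⊥
¬(c ∨ (c ∧ a)) = ¬⊥ = ⊤
(a → c) ↔ ¬(c ∨ (c ∧ a)) = U ↔ ⊤ = U

U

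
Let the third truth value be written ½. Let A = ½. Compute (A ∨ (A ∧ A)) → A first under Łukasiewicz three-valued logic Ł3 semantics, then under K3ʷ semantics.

true; ½

In Łukasiewicz three-valued logic Ł3: A ∧ A = ½ ∧ ½ = ½
A ∨ (A ∧ A) = ½ ∨ ½ = ½
(A ∨ (A ∧ A)) → A = ½ → ½ = true  [min(1, 1−½+½)]
In K3ʷ: A ∧ A = ½ ∧ ½ = ½
A ∨ (A ∧ A) = ½ ∨ ½ = ½
(A ∨ (A ∧ A)) → A = ½ → ½ = ½  [any arg is the third value ⇒ result is the third value]
They differ because Łukasiewicz three-valued logic Ł3 and K3ʷ treat ½ differently under the binary connectives.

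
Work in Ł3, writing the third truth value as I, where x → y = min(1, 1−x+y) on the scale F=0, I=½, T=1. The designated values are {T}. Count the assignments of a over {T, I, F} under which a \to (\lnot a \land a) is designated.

a=T: F ·
a=I: T ✓
a=F: T ✓

2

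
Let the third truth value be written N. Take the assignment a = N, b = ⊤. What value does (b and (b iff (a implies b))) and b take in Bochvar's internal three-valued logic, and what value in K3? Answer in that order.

N; ⊤

In Bochvar's internal three-valued logic: a implies b = N implies ⊤ = N
b iff (a implies b) = ⊤ iff N = N
b and (b iff (a implies b)) = ⊤ and N = N
(b and (b iff (a implies b))) and b = N and ⊤ = N
In K3: a implies b = N implies ⊤ = ⊤  [not N or ⊤]
b iff (a implies b) = ⊤ iff ⊤ = ⊤
b and (b iff (a implies b)) = ⊤ and ⊤ = ⊤
(b and (b iff (a implies b))) and b = ⊤ and ⊤ = ⊤
They differ because Bochvar's internal three-valued logic and K3 treat N differently under the binary connectives.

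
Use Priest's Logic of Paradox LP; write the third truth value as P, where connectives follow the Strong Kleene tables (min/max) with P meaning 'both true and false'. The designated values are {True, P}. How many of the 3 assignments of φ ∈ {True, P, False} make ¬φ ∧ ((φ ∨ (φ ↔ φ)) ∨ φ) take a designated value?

2

φ=True: False ·
φ=P: P ✓
φ=False: True ✓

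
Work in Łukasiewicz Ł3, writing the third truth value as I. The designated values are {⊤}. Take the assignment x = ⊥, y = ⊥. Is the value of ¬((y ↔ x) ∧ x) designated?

y ↔ x = ⊥ ↔ ⊥ = ⊤
(y ↔ x) ∧ x = ⊤ ∧ ⊥ = ⊥
¬((y ↔ x) ∧ x) = ¬⊥ = ⊤
⊤ ∈ {⊤}.

Yes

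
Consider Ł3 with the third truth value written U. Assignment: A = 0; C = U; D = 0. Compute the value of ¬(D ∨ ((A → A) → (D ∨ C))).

A → A = 0 → 0 = 1
D ∨ C = 0 ∨ U = U
(A → A) → (D ∨ C) = 1 → U = U  [min(1, 1−1+½)]
D ∨ ((A → A) → (D ∨ C)) = 0 ∨ U = U
¬(D ∨ ((A → A) → (D ∨ C))) = ¬U = U

U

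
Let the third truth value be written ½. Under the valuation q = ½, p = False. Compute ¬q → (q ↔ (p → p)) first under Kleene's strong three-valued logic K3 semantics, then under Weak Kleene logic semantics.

½; ½

In Kleene's strong three-valued logic K3: ¬q = ¬½ = ½
p → p = False → False = True
q ↔ (p → p) = ½ ↔ True = ½
¬q → (q ↔ (p → p)) = ½ → ½ = ½  [¬½ ∨ ½]
In Weak Kleene logic: ¬q = ¬½ = ½
p → p = False → False = True
q ↔ (p → p) = ½ ↔ True = ½
¬q → (q ↔ (p → p)) = ½ → ½ = ½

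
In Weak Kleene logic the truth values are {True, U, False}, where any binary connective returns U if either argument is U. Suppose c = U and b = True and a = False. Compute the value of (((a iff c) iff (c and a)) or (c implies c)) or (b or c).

a iff c = False iff U = U
c and a = U and False = U
(a iff c) iff (c and a) = U iff U = U
c implies c = U implies U = U  [any arg is the third value ⇒ result is the third value]
((a iff c) iff (c and a)) or (c implies c) = U or U = U
b or c = True or U = U
(((a iff c) iff (c and a)) or (c implies c)) or (b or c) = U or U = U

U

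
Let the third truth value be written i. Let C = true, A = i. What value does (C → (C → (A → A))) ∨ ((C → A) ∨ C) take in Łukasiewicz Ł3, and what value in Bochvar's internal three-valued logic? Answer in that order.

true; i

In Łukasiewicz Ł3: A → A = i → i = true
C → (A → A) = true → true = true
C → (C → (A → A)) = true → true = true
C → A = true → i = i
(C → A) ∨ C = i ∨ true = true
(C → (C → (A → A))) ∨ ((C → A) ∨ C) = true ∨ true = true
In Bochvar's internal three-valued logic: A → A = i → i = i  [any arg is the third value ⇒ result is the third value]
C → (A → A) = true → i = i
C → (C → (A → A)) = true → i = i
C → A = true → i = i
(C → A) ∨ C = i ∨ true = i
(C → (C → (A → A))) ∨ ((C → A) ∨ C) = i ∨ i = i
They differ because Łukasiewicz Ł3 and Bochvar's internal three-valued logic treat i differently under the binary connectives.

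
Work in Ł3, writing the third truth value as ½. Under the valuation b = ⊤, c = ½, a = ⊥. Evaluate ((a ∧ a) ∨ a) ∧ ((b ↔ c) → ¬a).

a ∧ a = ⊥ ∧ ⊥ = ⊥
(a ∧ a) ∨ a = ⊥ ∨ ⊥ = ⊥
b ↔ c = ⊤ ↔ ½ = ½  [1 − |1−½|]
¬a = ¬⊥ = ⊤
(b ↔ c) → ¬a = ½ → ⊤ = ⊤
((a ∧ a) ∨ a) ∧ ((b ↔ c) → ¬a) = ⊥ ∧ ⊤ = ⊥

⊥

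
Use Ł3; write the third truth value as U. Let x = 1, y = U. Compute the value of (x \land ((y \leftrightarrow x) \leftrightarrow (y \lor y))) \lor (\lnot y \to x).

1

y \leftrightarrow x = U \leftrightarrow 1 = U  [1 − |½−1|]
y \lor y = U \lor U = U
(y \leftrightarrow x) \leftrightarrow (y \lor y) = U \leftrightarrow U = 1
x \land ((y \leftrightarrow x) \leftrightarrow (y \lor y)) = 1 \land 1 = 1
\lnot y = \lnot U = U
\lnot y \to x = U \to 1 = 1
(x \land ((y \leftrightarrow x) \leftrightarrow (y \lor y))) \lor (\lnot y \to x) = 1 \lor 1 = 1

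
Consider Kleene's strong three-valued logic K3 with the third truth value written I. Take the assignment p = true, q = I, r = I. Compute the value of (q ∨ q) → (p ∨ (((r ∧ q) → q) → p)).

q ∨ q = I ∨ I = I
r ∧ q = I ∧ I = I
(r ∧ q) → q = I → I = I  [¬I ∨ I]
((r ∧ q) → q) → p = I → true = true
p ∨ (((r ∧ q) → q) → p) = true ∨ true = true
(q ∨ q) → (p ∨ (((r ∧ q) → q) → p)) = I → true = true

true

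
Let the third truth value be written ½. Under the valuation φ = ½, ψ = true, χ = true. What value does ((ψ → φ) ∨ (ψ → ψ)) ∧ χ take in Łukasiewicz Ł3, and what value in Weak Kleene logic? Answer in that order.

In Łukasiewicz Ł3: ψ → φ = true → ½ = ½  [min(1, 1−1+½)]
ψ → ψ = true → true = true
(ψ → φ) ∨ (ψ → ψ) = ½ ∨ true = true
((ψ → φ) ∨ (ψ → ψ)) ∧ χ = true ∧ true = true
In Weak Kleene logic: ψ → φ = true → ½ = ½  [any arg is the third value ⇒ result is the third value]
ψ → ψ = true → true = true
(ψ → φ) ∨ (ψ → ψ) = ½ ∨ true = ½
((ψ → φ) ∨ (ψ → ψ)) ∧ χ = ½ ∧ true = ½
They differ because Łukasiewicz Ł3 and Weak Kleene logic treat ½ differently under the binary connectives.

true; ½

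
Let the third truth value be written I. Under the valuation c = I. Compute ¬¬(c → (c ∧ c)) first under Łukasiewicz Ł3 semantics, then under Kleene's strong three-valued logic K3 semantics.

T; I

In Łukasiewicz Ł3: c ∧ c = I ∧ I = I
c → (c ∧ c) = I → I = T  [min(1, 1−½+½)]
¬(c → (c ∧ c)) = ¬T = F
¬¬(c → (c ∧ c)) = ¬F = T
In Kleene's strong three-valued logic K3: c ∧ c = I ∧ I = I
c → (c ∧ c) = I → I = I
¬(c → (c ∧ c)) = ¬I = I
¬¬(c → (c ∧ c)) = ¬I = I
They differ because Łukasiewicz Ł3 and Kleene's strong three-valued logic K3 treat I differently under implication.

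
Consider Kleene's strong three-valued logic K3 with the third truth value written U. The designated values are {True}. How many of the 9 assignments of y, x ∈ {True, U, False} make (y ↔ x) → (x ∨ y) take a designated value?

Of the 9 assignments, 5 give a value in {True}.

5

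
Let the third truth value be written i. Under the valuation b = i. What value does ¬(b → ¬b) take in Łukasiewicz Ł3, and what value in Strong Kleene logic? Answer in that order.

false; i

In Łukasiewicz Ł3: ¬b = ¬i = i
b → ¬b = i → i = true  [min(1, 1−½+½)]
¬(b → ¬b) = ¬true = false
In Strong Kleene logic: ¬b = ¬i = i
b → ¬b = i → i = i  [¬i ∨ i]
¬(b → ¬b) = ¬i = i
They differ because Łukasiewicz Ł3 and Strong Kleene logic treat i differently under implication.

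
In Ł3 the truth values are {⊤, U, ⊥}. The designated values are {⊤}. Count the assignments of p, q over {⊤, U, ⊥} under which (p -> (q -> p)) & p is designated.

3

Designated under: (p=⊤, q=⊤); (p=⊤, q=U); (p=⊤, q=⊥).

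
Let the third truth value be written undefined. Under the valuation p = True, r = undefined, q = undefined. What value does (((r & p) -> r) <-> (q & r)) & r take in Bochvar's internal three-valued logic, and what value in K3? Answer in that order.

undefined; undefined

In Bochvar's internal three-valued logic: r & p = undefined & True = undefined
(r & p) -> r = undefined -> undefined = undefined  [any arg is the third value ⇒ result is the third value]
q & r = undefined & undefined = undefined
((r & p) -> r) <-> (q & r) = undefined <-> undefined = undefined
(((r & p) -> r) <-> (q & r)) & r = undefined & undefined = undefined
In K3: r & p = undefined & True = undefined
(r & p) -> r = undefined -> undefined = undefined  [~undefined | undefined]
q & r = undefined & undefined = undefined
((r & p) -> r) <-> (q & r) = undefined <-> undefined = undefined
(((r & p) -> r) <-> (q & r)) & r = undefined & undefined = undefined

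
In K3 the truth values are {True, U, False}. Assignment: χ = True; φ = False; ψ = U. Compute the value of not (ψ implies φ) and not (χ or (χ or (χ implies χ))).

ψ implies φ = U implies False = U  [not U or False]
not (ψ implies φ) = not U = U
χ implies χ = True implies True = True
χ or (χ implies χ) = True or True = True
χ or (χ or (χ implies χ)) = True or True = True
not (χ or (χ or (χ implies χ))) = not True = False
not (ψ implies φ) and not (χ or (χ or (χ implies χ))) = U and False = False

False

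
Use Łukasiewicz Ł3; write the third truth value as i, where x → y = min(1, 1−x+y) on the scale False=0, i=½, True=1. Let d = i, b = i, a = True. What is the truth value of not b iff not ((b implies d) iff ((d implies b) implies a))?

not b = not i = i
b implies d = i implies i = True  [min(1, 1−½+½)]
d implies b = i implies i = True
(d implies b) implies a = True implies True = True
(b implies d) iff ((d implies b) implies a) = True iff True = True
not ((b implies d) iff ((d implies b) implies a)) = not True = False
not b iff not ((b implies d) iff ((d implies b) implies a)) = i iff False = i

i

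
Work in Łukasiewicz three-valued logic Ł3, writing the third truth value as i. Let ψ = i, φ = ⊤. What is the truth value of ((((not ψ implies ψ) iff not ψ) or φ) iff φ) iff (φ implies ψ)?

i

not ψ = not i = i
not ψ implies ψ = i implies i = ⊤
not ψ = not i = i
(not ψ implies ψ) iff not ψ = ⊤ iff i = i
((not ψ implies ψ) iff not ψ) or φ = i or ⊤ = ⊤
(((not ψ implies ψ) iff not ψ) or φ) iff φ = ⊤ iff ⊤ = ⊤
φ implies ψ = ⊤ implies i = i
((((not ψ implies ψ) iff not ψ) or φ) iff φ) iff (φ implies ψ) = ⊤ iff i = i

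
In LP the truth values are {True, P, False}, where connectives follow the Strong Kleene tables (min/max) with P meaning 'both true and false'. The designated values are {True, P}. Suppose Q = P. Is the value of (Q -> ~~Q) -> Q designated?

~Q = ~P = P
~~Q = ~P = P
Q -> ~~Q = P -> P = P  [~P | P]
(Q -> ~~Q) -> Q = P -> P = P
P ∈ {True, P}.

Yes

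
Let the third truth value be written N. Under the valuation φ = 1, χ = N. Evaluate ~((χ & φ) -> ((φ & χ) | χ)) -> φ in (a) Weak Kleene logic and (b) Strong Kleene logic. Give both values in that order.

N; 1

In Weak Kleene logic: χ & φ = N & 1 = N
φ & χ = 1 & N = N
(φ & χ) | χ = N | N = N
(χ & φ) -> ((φ & χ) | χ) = N -> N = N
~((χ & φ) -> ((φ & χ) | χ)) = ~N = N
~((χ & φ) -> ((φ & χ) | χ)) -> φ = N -> 1 = N
In Strong Kleene logic: χ & φ = N & 1 = N
φ & χ = 1 & N = N
(φ & χ) | χ = N | N = N
(χ & φ) -> ((φ & χ) | χ) = N -> N = N  [~N | N]
~((χ & φ) -> ((φ & χ) | χ)) = ~N = N
~((χ & φ) -> ((φ & χ) | χ)) -> φ = N -> 1 = 1
They differ because Weak Kleene logic and Strong Kleene logic treat N differently under the binary connectives.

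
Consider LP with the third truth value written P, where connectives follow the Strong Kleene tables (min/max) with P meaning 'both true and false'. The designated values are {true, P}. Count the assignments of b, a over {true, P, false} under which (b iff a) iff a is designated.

Of the 9 assignments, 7 give a value in {true, P}.

7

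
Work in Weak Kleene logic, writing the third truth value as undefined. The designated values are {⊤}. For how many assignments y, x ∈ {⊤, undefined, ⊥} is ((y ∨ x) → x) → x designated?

3

Designated under: (y=⊤, x=⊤); (y=⊤, x=⊥); (y=⊥, x=⊤).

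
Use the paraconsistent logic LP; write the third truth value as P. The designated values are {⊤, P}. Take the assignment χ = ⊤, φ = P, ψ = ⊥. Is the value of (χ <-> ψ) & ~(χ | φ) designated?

χ <-> ψ = ⊤ <-> ⊥ = ⊥
χ | φ = ⊤ | P = ⊤
~(χ | φ) = ~⊤ = ⊥
(χ <-> ψ) & ~(χ | φ) = ⊥ & ⊥ = ⊥
⊥ ∉ {⊤, P}.

No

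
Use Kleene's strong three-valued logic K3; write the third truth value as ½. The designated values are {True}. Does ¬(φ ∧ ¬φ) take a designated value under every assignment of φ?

No

Countermodel: φ=½ gives ½, which is not designated.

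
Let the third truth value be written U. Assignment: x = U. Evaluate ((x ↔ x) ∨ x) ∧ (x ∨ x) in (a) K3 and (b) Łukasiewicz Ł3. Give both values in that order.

In K3: x ↔ x = U ↔ U = U
(x ↔ x) ∨ x = U ∨ U = U
x ∨ x = U ∨ U = U
((x ↔ x) ∨ x) ∧ (x ∨ x) = U ∧ U = U
In Łukasiewicz Ł3: x ↔ x = U ↔ U = true  [1 − |½−½|]
(x ↔ x) ∨ x = true ∨ U = true
x ∨ x = U ∨ U = U
((x ↔ x) ∨ x) ∧ (x ∨ x) = true ∧ U = U

U; U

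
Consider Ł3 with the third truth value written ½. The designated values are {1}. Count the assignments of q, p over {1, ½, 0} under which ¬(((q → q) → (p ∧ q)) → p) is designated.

Of the 9 assignments, 0 give a value in {1}.

0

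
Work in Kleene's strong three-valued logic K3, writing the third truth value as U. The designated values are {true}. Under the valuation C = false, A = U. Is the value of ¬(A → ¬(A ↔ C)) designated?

A ↔ C = U ↔ false = U
¬(A ↔ C) = ¬U = U
A → ¬(A ↔ C) = U → U = U  [¬U ∨ U]
¬(A → ¬(A ↔ C)) = ¬U = U
U ∉ {true}.

No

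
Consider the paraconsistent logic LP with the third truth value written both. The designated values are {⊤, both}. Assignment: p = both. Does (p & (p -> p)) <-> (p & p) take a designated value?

p -> p = both -> both = both
p & (p -> p) = both & both = both
p & p = both & both = both
(p & (p -> p)) <-> (p & p) = both <-> both = both
both ∈ {⊤, both}.

Yes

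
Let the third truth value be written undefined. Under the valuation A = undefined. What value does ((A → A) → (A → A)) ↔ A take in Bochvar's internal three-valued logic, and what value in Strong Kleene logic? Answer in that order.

undefined; undefined

In Bochvar's internal three-valued logic: A → A = undefined → undefined = undefined
A → A = undefined → undefined = undefined
(A → A) → (A → A) = undefined → undefined = undefined
((A → A) → (A → A)) ↔ A = undefined ↔ undefined = undefined
In Strong Kleene logic: A → A = undefined → undefined = undefined  [¬undefined ∨ undefined]
A → A = undefined → undefined = undefined
(A → A) → (A → A) = undefined → undefined = undefined
((A → A) → (A → A)) ↔ A = undefined ↔ undefined = undefined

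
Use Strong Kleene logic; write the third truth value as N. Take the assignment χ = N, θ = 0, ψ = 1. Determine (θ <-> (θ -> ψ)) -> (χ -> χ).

θ -> ψ = 0 -> 1 = 1
θ <-> (θ -> ψ) = 0 <-> 1 = 0
χ -> χ = N -> N = N
(θ <-> (θ -> ψ)) -> (χ -> χ) = 0 -> N = 1

1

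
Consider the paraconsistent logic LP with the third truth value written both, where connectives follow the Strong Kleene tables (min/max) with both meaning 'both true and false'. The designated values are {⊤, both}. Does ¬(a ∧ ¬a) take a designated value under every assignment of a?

Yes

Every assignment of a over {⊤, both, ⊥} gives a value in {⊤, both}.
In particular, with a=both: ¬(a ∧ ¬a) = both.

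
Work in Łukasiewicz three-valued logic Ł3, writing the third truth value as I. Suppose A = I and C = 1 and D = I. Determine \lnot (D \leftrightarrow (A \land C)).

0

A \land C = I \land 1 = I
D \leftrightarrow (A \land C) = I \leftrightarrow I = 1  [1 − |½−½|]
\lnot (D \leftrightarrow (A \land C)) = \lnot 1 = 0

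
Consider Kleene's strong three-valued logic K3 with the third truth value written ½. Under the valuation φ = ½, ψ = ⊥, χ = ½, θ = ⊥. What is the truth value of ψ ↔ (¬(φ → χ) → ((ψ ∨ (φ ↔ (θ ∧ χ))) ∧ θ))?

½

φ → χ = ½ → ½ = ½  [¬½ ∨ ½]
¬(φ → χ) = ¬½ = ½
θ ∧ χ = ⊥ ∧ ½ = ⊥
φ ↔ (θ ∧ χ) = ½ ↔ ⊥ = ½
ψ ∨ (φ ↔ (θ ∧ χ)) = ⊥ ∨ ½ = ½
(ψ ∨ (φ ↔ (θ ∧ χ))) ∧ θ = ½ ∧ ⊥ = ⊥
¬(φ → χ) → ((ψ ∨ (φ ↔ (θ ∧ χ))) ∧ θ) = ½ → ⊥ = ½
ψ ↔ (¬(φ → χ) → ((ψ ∨ (φ ↔ (θ ∧ χ))) ∧ θ)) = ⊥ ↔ ½ = ½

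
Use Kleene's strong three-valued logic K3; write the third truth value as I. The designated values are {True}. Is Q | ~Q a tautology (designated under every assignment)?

No

Countermodel: Q=I gives I, which is not designated.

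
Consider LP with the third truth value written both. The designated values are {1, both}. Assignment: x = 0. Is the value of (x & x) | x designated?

x & x = 0 & 0 = 0
(x & x) | x = 0 | 0 = 0
0 ∉ {1, both}.

No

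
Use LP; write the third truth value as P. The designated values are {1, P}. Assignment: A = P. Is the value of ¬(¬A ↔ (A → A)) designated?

Yes

¬A = ¬P = P
A → A = P → P = P
¬A ↔ (A → A) = P ↔ P = P
¬(¬A ↔ (A → A)) = ¬P = P
P ∈ {1, P}.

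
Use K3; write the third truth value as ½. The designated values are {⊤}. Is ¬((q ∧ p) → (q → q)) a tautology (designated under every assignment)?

Countermodel: q=⊤, p=⊤ gives ⊥, which is not designated.

No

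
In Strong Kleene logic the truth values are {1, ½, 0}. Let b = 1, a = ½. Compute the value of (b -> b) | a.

1

b -> b = 1 -> 1 = 1
(b -> b) | a = 1 | ½ = 1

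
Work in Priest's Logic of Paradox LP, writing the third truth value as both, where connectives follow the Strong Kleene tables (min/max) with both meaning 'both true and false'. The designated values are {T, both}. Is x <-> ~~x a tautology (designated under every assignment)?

Yes

Every assignment of x over {T, both, F} gives a value in {T, both}.
In particular, with x=both: x <-> ~~x = both.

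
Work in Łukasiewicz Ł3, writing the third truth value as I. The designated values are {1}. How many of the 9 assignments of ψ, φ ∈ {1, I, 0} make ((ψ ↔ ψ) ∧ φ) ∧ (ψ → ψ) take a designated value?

Designated under: (ψ=1, φ=1); (ψ=I, φ=1); (ψ=0, φ=1).

3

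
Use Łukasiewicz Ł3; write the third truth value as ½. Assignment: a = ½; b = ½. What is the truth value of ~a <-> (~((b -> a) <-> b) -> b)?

½

~a = ~½ = ½
b -> a = ½ -> ½ = T  [min(1, 1−½+½)]
(b -> a) <-> b = T <-> ½ = ½
~((b -> a) <-> b) = ~½ = ½
~((b -> a) <-> b) -> b = ½ -> ½ = T
~a <-> (~((b -> a) <-> b) -> b) = ½ <-> T = ½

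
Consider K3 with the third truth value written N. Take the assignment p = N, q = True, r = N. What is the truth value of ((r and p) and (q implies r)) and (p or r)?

r and p = N and N = N
q implies r = True implies N = N
(r and p) and (q implies r) = N and N = N
p or r = N or N = N
((r and p) and (q implies r)) and (p or r) = N and N = N

N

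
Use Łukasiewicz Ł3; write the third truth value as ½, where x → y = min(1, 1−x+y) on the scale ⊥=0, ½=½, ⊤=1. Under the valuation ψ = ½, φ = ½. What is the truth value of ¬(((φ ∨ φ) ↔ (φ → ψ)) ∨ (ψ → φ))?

φ ∨ φ = ½ ∨ ½ = ½
φ → ψ = ½ → ½ = ⊤  [min(1, 1−½+½)]
(φ ∨ φ) ↔ (φ → ψ) = ½ ↔ ⊤ = ½
ψ → φ = ½ → ½ = ⊤
((φ ∨ φ) ↔ (φ → ψ)) ∨ (ψ → φ) = ½ ∨ ⊤ = ⊤
¬(((φ ∨ φ) ↔ (φ → ψ)) ∨ (ψ → φ)) = ¬⊤ = ⊥

⊥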